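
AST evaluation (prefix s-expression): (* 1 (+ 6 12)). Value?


Evaluate inner: (+ 6 12) = 18
Evaluate root: (* 1 18) = 18
Result: 18


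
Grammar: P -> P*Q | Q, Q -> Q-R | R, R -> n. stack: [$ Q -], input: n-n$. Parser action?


no handle; shift 'n'
Action: shift


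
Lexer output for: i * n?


Scan left to right, longest-match per lexeme
Tokens: ID(i), OP(*), ID(n)


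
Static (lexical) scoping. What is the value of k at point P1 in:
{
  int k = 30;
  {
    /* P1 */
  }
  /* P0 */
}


P1's block does not declare k; resolves to the enclosing declaration at depth 0
k = 30


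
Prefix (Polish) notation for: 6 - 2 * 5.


'*' binds tighter: tree is (- 6 (* 2 5))
Prefix: - 6 * 2 5


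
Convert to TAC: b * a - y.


Break into single-operator statements:
t1 = b * a
t2 = t1 - y


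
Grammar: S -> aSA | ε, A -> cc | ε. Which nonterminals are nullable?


A nonterminal is nullable iff some alternative derives ε (directly, or every symbol in it is nullable)
Nullable: {A, S}


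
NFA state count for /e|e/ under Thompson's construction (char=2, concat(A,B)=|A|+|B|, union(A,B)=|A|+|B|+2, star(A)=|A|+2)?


Syntax tree has 2 char leaf(s), 1 union(s), 0 star(s)
chars contribute 2×2 = 4; each union adds +2; each star adds +2
Total: 4 + 2 + 0 = 6 states


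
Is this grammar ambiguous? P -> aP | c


right-linear, alternatives start with distinct terminals 'a' vs 'c': unique leftmost derivation
Unambiguous


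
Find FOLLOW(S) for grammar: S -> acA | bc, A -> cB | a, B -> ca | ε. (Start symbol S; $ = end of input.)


$ ∈ FOLLOW(S). For each A -> αBβ: add FIRST(β)\{ε} to FOLLOW(B); if β nullable, add FOLLOW(A).
FOLLOW(S) = {$}


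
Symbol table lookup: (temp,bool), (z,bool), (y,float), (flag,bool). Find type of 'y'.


Lookup 'y' → type float


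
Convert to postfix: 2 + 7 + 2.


Left to right (same or higher precedence on left)
Postfix: 2 7 + 2 +


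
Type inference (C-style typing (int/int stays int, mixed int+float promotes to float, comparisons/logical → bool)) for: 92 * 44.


Operand types: int * int
Rule: mixed int/float promotes to float; int/int stays int
Result type: int


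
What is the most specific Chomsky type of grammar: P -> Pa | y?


Left-linear: every RHS is a terminal or one nonterminal followed by a terminal
Classification: Type 3 (Regular)


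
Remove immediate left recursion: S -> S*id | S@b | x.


Left-recursive alternatives: S*id, S@b; non-recursive: x
Introduce S': S -> xS', S' -> *idS' | @bS' | ε


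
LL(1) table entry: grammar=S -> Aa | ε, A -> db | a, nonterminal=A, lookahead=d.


For [A, d]: 'd' ∈ FIRST(db)
Entry: A -> db


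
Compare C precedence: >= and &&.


'>=' is relational (level 7); '&&' is logical AND (level 2)
Higher level binds tighter
'>=' has higher precedence than '&&'


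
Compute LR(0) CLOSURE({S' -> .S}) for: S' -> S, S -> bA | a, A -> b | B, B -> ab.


Start: S' -> .S
For each item with dot before a nonterminal B, add B -> .γ for every B-production
Closure: [S' -> .S, S -> .bA, S -> .a]


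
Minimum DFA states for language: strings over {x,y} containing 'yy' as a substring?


KMP-style automaton: 2 progress states + 1 absorbing accept = 3
Minimal DFA: 3 states


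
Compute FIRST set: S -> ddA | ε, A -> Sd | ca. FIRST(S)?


Per alternative of S: FIRST(ddA) = {d}; FIRST(ε) = {ε}
FIRST(S) = {d, ε}


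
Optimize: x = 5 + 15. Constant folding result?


5 + 15 = 20 at compile time
Optimized: x = 20


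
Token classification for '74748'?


Pattern: digits only
Type: INTEGER_LITERAL


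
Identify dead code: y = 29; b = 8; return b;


y is assigned but never read
Dead: 'y = 29'


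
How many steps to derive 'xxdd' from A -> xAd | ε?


Derivation: A => xAd => xxAdd => xxdd
Steps: 3


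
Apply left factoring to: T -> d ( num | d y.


Common prefix: 'd'
Factored: T -> d T', T' -> ( num | y


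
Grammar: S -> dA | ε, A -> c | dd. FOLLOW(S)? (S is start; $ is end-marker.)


$ ∈ FOLLOW(S). For each A -> αBβ: add FIRST(β)\{ε} to FOLLOW(B); if β nullable, add FOLLOW(A).
FOLLOW(S) = {$}


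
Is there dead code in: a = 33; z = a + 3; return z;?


a is read by z's definition; z is returned
No dead code


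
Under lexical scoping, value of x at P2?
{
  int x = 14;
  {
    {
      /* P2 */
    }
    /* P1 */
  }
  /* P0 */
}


P2's block does not declare x; resolves to the enclosing declaration at depth 0
x = 14


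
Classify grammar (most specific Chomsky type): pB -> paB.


LHS has context (more than one symbol) and |LHS| ≤ |RHS|
Classification: Type 1 (Context-Sensitive)


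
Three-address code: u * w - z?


Break into single-operator statements:
t1 = u * w
t2 = t1 - z


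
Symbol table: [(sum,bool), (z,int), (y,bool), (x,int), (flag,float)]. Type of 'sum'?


Lookup 'sum' → type bool


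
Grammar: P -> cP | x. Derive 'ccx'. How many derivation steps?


Derivation: P => cP => ccP => ccx
Steps: 3


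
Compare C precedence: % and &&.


'%' is multiplicative (level 10); '&&' is logical AND (level 2)
Higher level binds tighter
'%' has higher precedence than '&&'


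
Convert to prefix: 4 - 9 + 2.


left-to-right (same/higher precedence on left): tree is (+ (- 4 9) 2)
Prefix: + - 4 9 2


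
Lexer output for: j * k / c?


Scan left to right, longest-match per lexeme
Tokens: ID(j), OP(*), ID(k), OP(/), ID(c)


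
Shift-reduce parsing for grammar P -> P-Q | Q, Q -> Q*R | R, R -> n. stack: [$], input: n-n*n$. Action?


no handle on stack; shift 'n'
Action: shift


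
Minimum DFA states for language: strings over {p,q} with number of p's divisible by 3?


Track (count of p) mod 3: states 0..2, accept at 0
Minimal DFA: 3 states


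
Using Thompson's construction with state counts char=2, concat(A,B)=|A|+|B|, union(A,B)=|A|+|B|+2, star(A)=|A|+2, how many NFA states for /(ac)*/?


Syntax tree has 2 char leaf(s), 0 union(s), 1 star(s)
chars contribute 2×2 = 4; each union adds +2; each star adds +2
Total: 4 + 0 + 2 = 6 states


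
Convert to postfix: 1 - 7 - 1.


Left to right (same or higher precedence on left)
Postfix: 1 7 - 1 -


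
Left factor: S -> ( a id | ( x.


Common prefix: '('
Factored: S -> ( S', S' -> a id | x


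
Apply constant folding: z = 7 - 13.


7 - 13 = -6 at compile time
Optimized: z = -6


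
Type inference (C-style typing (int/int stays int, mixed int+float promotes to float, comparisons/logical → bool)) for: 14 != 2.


Operand types: int != int
Rule: comparison yields bool
Result type: bool


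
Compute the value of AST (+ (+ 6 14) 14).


Evaluate inner: (+ 6 14) = 20
Evaluate root: (+ 20 14) = 34
Result: 34


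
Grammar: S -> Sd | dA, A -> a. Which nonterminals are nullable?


A nonterminal is nullable iff some alternative derives ε (directly, or every symbol in it is nullable)
Nullable: {}


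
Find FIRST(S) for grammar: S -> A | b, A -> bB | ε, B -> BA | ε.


Per alternative of S: FIRST(A) = {b, ε}; FIRST(b) = {b}
FIRST(S) = {b, ε}


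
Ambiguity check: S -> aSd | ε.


balanced a^n…d^n: each string has a unique parse
Unambiguous


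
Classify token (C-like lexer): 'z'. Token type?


Pattern: letter/underscore followed by alphanumerics, not a keyword
Type: IDENTIFIER


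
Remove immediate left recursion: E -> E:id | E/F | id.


Left-recursive alternatives: E:id, E/F; non-recursive: id
Introduce E': E -> idE', E' -> :idE' | /FE' | ε


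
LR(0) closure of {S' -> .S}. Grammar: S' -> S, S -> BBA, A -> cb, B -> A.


Start: S' -> .S
For each item with dot before a nonterminal B, add B -> .γ for every B-production
Closure: [S' -> .S, S -> .BBA, B -> .A, A -> .cb]


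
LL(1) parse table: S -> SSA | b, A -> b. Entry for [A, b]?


For [A, b]: 'b' ∈ FIRST(b)
Entry: A -> b


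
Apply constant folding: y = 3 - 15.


3 - 15 = -12 at compile time
Optimized: y = -12


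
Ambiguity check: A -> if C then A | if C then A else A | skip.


dangling else: 'if C then if C then skip else skip' parses two ways
Ambiguous


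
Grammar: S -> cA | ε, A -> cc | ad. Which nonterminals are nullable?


A nonterminal is nullable iff some alternative derives ε (directly, or every symbol in it is nullable)
Nullable: {S}


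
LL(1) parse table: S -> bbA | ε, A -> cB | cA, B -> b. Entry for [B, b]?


For [B, b]: 'b' ∈ FIRST(b)
Entry: B -> b


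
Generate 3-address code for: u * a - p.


Break into single-operator statements:
t1 = u * a
t2 = t1 - p


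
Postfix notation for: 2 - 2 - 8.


Left to right (same or higher precedence on left)
Postfix: 2 2 - 8 -


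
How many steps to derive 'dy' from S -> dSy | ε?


Derivation: S => dSy => dy
Steps: 2


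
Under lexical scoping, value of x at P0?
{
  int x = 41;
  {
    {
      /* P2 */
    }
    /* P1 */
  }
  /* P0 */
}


x declared in the same block as P0
x = 41


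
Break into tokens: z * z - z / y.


Scan left to right, longest-match per lexeme
Tokens: ID(z), OP(*), ID(z), OP(-), ID(z), OP(/), ID(y)


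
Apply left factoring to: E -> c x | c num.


Common prefix: 'c'
Factored: E -> c E', E' -> x | num


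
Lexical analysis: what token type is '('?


Pattern: delimiter/punctuation
Type: PUNCTUATION


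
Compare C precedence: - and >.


'-' is additive (level 9); '>' is relational (level 7)
Higher level binds tighter
'-' has higher precedence than '>'


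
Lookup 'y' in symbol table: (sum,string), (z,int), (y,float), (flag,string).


Lookup 'y' → type float


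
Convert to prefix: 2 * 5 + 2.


left-to-right (same/higher precedence on left): tree is (+ (* 2 5) 2)
Prefix: + * 2 5 2


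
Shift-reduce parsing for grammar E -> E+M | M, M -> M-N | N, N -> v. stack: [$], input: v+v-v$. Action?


no handle on stack; shift 'v'
Action: shift


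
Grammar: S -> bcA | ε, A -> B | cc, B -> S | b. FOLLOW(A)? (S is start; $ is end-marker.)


$ ∈ FOLLOW(S). For each A -> αBβ: add FIRST(β)\{ε} to FOLLOW(B); if β nullable, add FOLLOW(A).
FOLLOW(A) = {$}


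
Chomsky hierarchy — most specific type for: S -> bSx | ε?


Single nonterminal LHS, but b^n x^n is not regular
Classification: Type 2 (Context-Free)


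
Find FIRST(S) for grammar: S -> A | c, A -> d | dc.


Per alternative of S: FIRST(A) = {d}; FIRST(c) = {c}
FIRST(S) = {c, d}


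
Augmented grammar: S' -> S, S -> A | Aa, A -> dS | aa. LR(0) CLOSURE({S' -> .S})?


Start: S' -> .S
For each item with dot before a nonterminal B, add B -> .γ for every B-production
Closure: [S' -> .S, S -> .A, S -> .Aa, A -> .dS, A -> .aa]


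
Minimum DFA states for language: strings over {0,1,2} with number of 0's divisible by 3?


Track (count of 0) mod 3: states 0..2, accept at 0
Minimal DFA: 3 states


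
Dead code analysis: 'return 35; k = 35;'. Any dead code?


statement follows a return and is unreachable
Dead: 'k = 35'


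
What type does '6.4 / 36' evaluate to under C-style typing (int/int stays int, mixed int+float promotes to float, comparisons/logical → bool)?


Operand types: float / int
Rule: mixed int/float promotes to float; int/int stays int
Result type: float


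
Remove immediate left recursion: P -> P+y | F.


Left-recursive alternatives: P+y; non-recursive: F
Introduce P': P -> FP', P' -> +yP' | ε


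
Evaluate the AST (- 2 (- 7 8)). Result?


Evaluate inner: (- 7 8) = -1
Evaluate root: (- 2 -1) = 3
Result: 3


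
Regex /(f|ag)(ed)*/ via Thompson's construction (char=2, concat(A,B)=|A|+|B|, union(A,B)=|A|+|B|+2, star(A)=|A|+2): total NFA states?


Syntax tree has 5 char leaf(s), 1 union(s), 1 star(s)
chars contribute 5×2 = 10; each union adds +2; each star adds +2
Total: 10 + 2 + 2 = 14 states


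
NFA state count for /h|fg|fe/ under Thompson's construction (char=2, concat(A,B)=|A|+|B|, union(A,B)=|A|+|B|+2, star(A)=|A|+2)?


Syntax tree has 5 char leaf(s), 2 union(s), 0 star(s)
chars contribute 5×2 = 10; each union adds +2; each star adds +2
Total: 10 + 4 + 0 = 14 states


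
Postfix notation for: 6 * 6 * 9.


Left to right (same or higher precedence on left)
Postfix: 6 6 * 9 *


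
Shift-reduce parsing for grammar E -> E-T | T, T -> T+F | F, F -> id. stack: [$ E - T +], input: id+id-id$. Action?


no handle; shift 'id'
Action: shift


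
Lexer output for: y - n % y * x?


Scan left to right, longest-match per lexeme
Tokens: ID(y), OP(-), ID(n), OP(%), ID(y), OP(*), ID(x)


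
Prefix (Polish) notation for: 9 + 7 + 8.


left-to-right (same/higher precedence on left): tree is (+ (+ 9 7) 8)
Prefix: + + 9 7 8


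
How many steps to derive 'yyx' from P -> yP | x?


Derivation: P => yP => yyP => yyx
Steps: 3


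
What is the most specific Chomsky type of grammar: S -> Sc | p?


Left-linear: every RHS is a terminal or one nonterminal followed by a terminal
Classification: Type 3 (Regular)


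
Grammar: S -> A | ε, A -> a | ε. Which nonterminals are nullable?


A nonterminal is nullable iff some alternative derives ε (directly, or every symbol in it is nullable)
Nullable: {A, S}


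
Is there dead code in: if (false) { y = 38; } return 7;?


condition is constant false, so the whole block is unreachable
Dead: 'if (false) { y = 38; }'


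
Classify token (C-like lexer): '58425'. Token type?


Pattern: digits only
Type: INTEGER_LITERAL


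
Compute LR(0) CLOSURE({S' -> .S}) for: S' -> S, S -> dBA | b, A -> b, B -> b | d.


Start: S' -> .S
For each item with dot before a nonterminal B, add B -> .γ for every B-production
Closure: [S' -> .S, S -> .dBA, S -> .b]


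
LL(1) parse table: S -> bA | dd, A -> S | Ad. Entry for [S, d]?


For [S, d]: 'd' ∈ FIRST(dd)
Entry: S -> dd


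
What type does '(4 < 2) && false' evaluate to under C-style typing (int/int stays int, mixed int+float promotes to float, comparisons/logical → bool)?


Operand types: bool && bool
Rule: logical operators take bool operands and yield bool
Result type: bool


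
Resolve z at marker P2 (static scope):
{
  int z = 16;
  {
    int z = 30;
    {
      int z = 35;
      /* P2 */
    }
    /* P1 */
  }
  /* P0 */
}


z declared in the same block as P2
z = 35


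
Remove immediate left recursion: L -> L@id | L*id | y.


Left-recursive alternatives: L@id, L*id; non-recursive: y
Introduce L': L -> yL', L' -> @idL' | *idL' | ε


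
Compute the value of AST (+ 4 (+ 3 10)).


Evaluate inner: (+ 3 10) = 13
Evaluate root: (+ 4 13) = 17
Result: 17


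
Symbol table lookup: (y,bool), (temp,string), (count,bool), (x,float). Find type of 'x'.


Lookup 'x' → type float


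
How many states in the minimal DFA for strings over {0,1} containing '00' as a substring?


KMP-style automaton: 2 progress states + 1 absorbing accept = 3
Minimal DFA: 3 states


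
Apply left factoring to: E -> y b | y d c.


Common prefix: 'y'
Factored: E -> y E', E' -> b | d c


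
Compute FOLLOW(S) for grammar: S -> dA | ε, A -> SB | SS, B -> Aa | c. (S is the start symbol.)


$ ∈ FOLLOW(S). For each A -> αBβ: add FIRST(β)\{ε} to FOLLOW(B); if β nullable, add FOLLOW(A).
FOLLOW(S) = {$, a, c, d}


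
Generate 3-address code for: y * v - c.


Break into single-operator statements:
t1 = y * v
t2 = t1 - c


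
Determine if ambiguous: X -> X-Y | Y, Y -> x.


precedence layered via separate nonterminal Y: deterministic
Unambiguous


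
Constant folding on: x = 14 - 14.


14 - 14 = 0 at compile time
Optimized: x = 0


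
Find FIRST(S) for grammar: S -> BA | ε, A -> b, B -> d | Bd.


Per alternative of S: FIRST(BA) = {d}; FIRST(ε) = {ε}
FIRST(S) = {d, ε}


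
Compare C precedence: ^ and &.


'&' is bitwise AND (level 5); '^' is bitwise XOR (level 4)
Higher level binds tighter
'&' has higher precedence than '^'


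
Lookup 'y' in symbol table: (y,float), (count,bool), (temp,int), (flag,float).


Lookup 'y' → type float


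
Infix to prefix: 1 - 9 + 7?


left-to-right (same/higher precedence on left): tree is (+ (- 1 9) 7)
Prefix: + - 1 9 7


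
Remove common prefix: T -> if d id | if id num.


Common prefix: 'if'
Factored: T -> if T', T' -> d id | id num


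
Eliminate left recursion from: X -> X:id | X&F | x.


Left-recursive alternatives: X:id, X&F; non-recursive: x
Introduce X': X -> xX', X' -> :idX' | &FX' | ε


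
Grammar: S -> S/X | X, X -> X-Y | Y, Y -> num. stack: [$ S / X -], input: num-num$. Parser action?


no handle; shift 'num'
Action: shift


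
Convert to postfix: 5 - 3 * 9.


* has higher precedence, evaluate 3*9 first
Postfix: 5 3 9 * -


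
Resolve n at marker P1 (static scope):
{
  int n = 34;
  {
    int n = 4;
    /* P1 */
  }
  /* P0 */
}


n declared in the same block as P1
n = 4


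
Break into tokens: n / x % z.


Scan left to right, longest-match per lexeme
Tokens: ID(n), OP(/), ID(x), OP(%), ID(z)


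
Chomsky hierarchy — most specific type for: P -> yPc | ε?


Single nonterminal LHS, but y^n c^n is not regular
Classification: Type 2 (Context-Free)


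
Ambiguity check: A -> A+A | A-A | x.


'x+x-x' has two parse trees (no precedence encoded between + and -)
Ambiguous


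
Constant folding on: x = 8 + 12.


8 + 12 = 20 at compile time
Optimized: x = 20


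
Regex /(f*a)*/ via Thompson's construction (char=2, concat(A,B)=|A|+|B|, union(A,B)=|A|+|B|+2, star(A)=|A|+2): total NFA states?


Syntax tree has 2 char leaf(s), 0 union(s), 2 star(s)
chars contribute 2×2 = 4; each union adds +2; each star adds +2
Total: 4 + 0 + 4 = 8 states


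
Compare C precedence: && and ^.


'^' is bitwise XOR (level 4); '&&' is logical AND (level 2)
Higher level binds tighter
'^' has higher precedence than '&&'


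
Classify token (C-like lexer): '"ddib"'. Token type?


Pattern: double-quoted sequence
Type: STRING_LITERAL


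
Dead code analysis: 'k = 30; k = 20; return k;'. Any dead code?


first assignment to k is overwritten before any read
Dead: 'k = 30'


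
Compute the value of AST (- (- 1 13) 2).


Evaluate inner: (- 1 13) = -12
Evaluate root: (- -12 2) = -14
Result: -14


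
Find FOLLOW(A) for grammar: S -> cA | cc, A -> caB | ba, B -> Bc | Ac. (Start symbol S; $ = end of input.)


$ ∈ FOLLOW(S). For each A -> αBβ: add FIRST(β)\{ε} to FOLLOW(B); if β nullable, add FOLLOW(A).
FOLLOW(A) = {$, c}


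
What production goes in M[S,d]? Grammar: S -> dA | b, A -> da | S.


For [S, d]: 'd' ∈ FIRST(dA)
Entry: S -> dA


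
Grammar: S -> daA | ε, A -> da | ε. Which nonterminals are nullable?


A nonterminal is nullable iff some alternative derives ε (directly, or every symbol in it is nullable)
Nullable: {A, S}


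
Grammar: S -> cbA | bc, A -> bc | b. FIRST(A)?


Per alternative of A: FIRST(bc) = {b}; FIRST(b) = {b}
FIRST(A) = {b}


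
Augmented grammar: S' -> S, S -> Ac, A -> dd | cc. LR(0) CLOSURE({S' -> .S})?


Start: S' -> .S
For each item with dot before a nonterminal B, add B -> .γ for every B-production
Closure: [S' -> .S, S -> .Ac, A -> .dd, A -> .cc]


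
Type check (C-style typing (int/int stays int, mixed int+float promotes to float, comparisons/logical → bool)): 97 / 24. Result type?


Operand types: int / int
Rule: mixed int/float promotes to float; int/int stays int
Result type: int


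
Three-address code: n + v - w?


Break into single-operator statements:
t1 = n + v
t2 = t1 - w


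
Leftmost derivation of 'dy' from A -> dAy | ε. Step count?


Derivation: A => dAy => dy
Steps: 2


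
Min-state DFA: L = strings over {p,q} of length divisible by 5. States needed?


Track length mod 5: states 0..4, accept at 0
Minimal DFA: 5 states


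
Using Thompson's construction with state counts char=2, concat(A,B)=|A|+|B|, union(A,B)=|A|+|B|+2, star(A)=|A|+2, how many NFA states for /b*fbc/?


Syntax tree has 4 char leaf(s), 0 union(s), 1 star(s)
chars contribute 4×2 = 8; each union adds +2; each star adds +2
Total: 8 + 0 + 2 = 10 states


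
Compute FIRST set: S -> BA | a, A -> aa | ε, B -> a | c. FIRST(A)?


Per alternative of A: FIRST(aa) = {a}; FIRST(ε) = {ε}
FIRST(A) = {a, ε}


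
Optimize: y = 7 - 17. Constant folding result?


7 - 17 = -10 at compile time
Optimized: y = -10


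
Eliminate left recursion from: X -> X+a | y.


Left-recursive alternatives: X+a; non-recursive: y
Introduce X': X -> yX', X' -> +aX' | ε


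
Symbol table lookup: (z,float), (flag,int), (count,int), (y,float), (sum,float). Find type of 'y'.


Lookup 'y' → type float


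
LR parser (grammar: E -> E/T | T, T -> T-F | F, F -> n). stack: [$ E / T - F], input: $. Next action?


handle 'T-F' on top
Action: reduce (T -> T-F)


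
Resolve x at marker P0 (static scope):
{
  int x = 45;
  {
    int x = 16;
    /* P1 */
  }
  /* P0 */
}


x declared in the same block as P0
x = 45


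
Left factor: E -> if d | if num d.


Common prefix: 'if'
Factored: E -> if E', E' -> d | num d


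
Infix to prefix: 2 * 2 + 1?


left-to-right (same/higher precedence on left): tree is (+ (* 2 2) 1)
Prefix: + * 2 2 1


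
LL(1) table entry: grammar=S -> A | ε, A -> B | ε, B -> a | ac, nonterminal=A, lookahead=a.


For [A, a]: 'a' ∈ FIRST(B)
Entry: A -> B


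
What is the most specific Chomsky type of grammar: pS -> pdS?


LHS has context (more than one symbol) and |LHS| ≤ |RHS|
Classification: Type 1 (Context-Sensitive)


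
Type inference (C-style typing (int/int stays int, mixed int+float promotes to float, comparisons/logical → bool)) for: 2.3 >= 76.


Operand types: float >= int
Rule: comparison yields bool
Result type: bool


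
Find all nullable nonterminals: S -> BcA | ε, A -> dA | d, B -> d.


A nonterminal is nullable iff some alternative derives ε (directly, or every symbol in it is nullable)
Nullable: {S}


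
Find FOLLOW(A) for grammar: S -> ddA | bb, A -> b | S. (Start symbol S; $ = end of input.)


$ ∈ FOLLOW(S). For each A -> αBβ: add FIRST(β)\{ε} to FOLLOW(B); if β nullable, add FOLLOW(A).
FOLLOW(A) = {$}


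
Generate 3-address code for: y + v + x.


Break into single-operator statements:
t1 = y + v
t2 = t1 + x


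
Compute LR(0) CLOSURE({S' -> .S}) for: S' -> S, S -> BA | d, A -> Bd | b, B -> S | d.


Start: S' -> .S
For each item with dot before a nonterminal B, add B -> .γ for every B-production
Closure: [S' -> .S, S -> .BA, S -> .d, B -> .S, B -> .d]


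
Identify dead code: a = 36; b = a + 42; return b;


a is read by b's definition; b is returned
No dead code


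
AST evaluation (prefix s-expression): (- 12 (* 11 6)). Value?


Evaluate inner: (* 11 6) = 66
Evaluate root: (- 12 66) = -54
Result: -54


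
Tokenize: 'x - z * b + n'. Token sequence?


Scan left to right, longest-match per lexeme
Tokens: ID(x), OP(-), ID(z), OP(*), ID(b), OP(+), ID(n)


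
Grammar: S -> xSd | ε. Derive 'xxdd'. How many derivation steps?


Derivation: S => xSd => xxSdd => xxdd
Steps: 3


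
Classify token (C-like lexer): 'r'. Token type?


Pattern: letter/underscore followed by alphanumerics, not a keyword
Type: IDENTIFIER


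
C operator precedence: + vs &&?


'+' is additive (level 9); '&&' is logical AND (level 2)
Higher level binds tighter
'+' has higher precedence than '&&'


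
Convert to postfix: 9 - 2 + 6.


Left to right (same or higher precedence on left)
Postfix: 9 2 - 6 +


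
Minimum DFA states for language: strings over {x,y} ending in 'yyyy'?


Track the longest suffix of input matching a prefix of 'yyyy': 5 classes (prefixes of length 0..4)
Minimal DFA: 5 states


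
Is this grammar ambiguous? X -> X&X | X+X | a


'a&a+a' has two parse trees (no precedence encoded between & and +)
Ambiguous


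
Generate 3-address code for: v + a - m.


Break into single-operator statements:
t1 = v + a
t2 = t1 - m


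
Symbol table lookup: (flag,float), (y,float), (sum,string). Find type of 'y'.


Lookup 'y' → type float


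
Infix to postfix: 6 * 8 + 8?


Left to right (same or higher precedence on left)
Postfix: 6 8 * 8 +


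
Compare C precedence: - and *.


'*' is multiplicative (level 10); '-' is additive (level 9)
Higher level binds tighter
'*' has higher precedence than '-'


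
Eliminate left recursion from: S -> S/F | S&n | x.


Left-recursive alternatives: S/F, S&n; non-recursive: x
Introduce S': S -> xS', S' -> /FS' | &nS' | ε


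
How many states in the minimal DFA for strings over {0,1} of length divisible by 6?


Track length mod 6: states 0..5, accept at 0
Minimal DFA: 6 states


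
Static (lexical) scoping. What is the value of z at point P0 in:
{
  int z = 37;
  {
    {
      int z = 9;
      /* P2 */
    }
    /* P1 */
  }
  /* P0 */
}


z declared in the same block as P0
z = 37


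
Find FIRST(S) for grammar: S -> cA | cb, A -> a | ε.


Per alternative of S: FIRST(cA) = {c}; FIRST(cb) = {c}
FIRST(S) = {c}


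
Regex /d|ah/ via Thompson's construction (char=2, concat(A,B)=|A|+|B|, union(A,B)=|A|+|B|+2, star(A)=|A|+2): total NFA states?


Syntax tree has 3 char leaf(s), 1 union(s), 0 star(s)
chars contribute 3×2 = 6; each union adds +2; each star adds +2
Total: 6 + 2 + 0 = 8 states


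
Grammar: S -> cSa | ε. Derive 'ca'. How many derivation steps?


Derivation: S => cSa => ca
Steps: 2


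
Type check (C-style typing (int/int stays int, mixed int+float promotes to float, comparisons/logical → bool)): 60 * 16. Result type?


Operand types: int * int
Rule: mixed int/float promotes to float; int/int stays int
Result type: int


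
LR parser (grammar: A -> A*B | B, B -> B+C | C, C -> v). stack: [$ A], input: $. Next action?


start symbol A on stack, input exhausted
Action: accept


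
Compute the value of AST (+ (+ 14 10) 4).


Evaluate inner: (+ 14 10) = 24
Evaluate root: (+ 24 4) = 28
Result: 28


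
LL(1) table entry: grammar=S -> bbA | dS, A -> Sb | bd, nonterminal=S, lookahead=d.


For [S, d]: 'd' ∈ FIRST(dS)
Entry: S -> dS


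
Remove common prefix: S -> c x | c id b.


Common prefix: 'c'
Factored: S -> c S', S' -> x | id b


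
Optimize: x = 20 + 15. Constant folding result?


20 + 15 = 35 at compile time
Optimized: x = 35


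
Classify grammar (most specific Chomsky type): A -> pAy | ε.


Single nonterminal LHS, but p^n y^n is not regular
Classification: Type 2 (Context-Free)


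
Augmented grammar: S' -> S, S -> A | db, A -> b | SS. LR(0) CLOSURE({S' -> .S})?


Start: S' -> .S
For each item with dot before a nonterminal B, add B -> .γ for every B-production
Closure: [S' -> .S, S -> .A, S -> .db, A -> .b, A -> .SS]


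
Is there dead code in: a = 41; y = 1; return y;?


a is assigned but never read
Dead: 'a = 41'


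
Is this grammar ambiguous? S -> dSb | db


balanced d^n…b^n: each string has a unique parse
Unambiguous


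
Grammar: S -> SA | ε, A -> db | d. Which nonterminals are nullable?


A nonterminal is nullable iff some alternative derives ε (directly, or every symbol in it is nullable)
Nullable: {S}


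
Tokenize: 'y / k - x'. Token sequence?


Scan left to right, longest-match per lexeme
Tokens: ID(y), OP(/), ID(k), OP(-), ID(x)


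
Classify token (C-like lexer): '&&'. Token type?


Pattern: operator symbol
Type: OPERATOR


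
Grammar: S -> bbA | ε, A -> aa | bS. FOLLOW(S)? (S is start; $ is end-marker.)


$ ∈ FOLLOW(S). For each A -> αBβ: add FIRST(β)\{ε} to FOLLOW(B); if β nullable, add FOLLOW(A).
FOLLOW(S) = {$}


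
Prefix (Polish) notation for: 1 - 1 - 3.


left-to-right (same/higher precedence on left): tree is (- (- 1 1) 3)
Prefix: - - 1 1 3


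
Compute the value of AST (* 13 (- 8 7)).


Evaluate inner: (- 8 7) = 1
Evaluate root: (* 13 1) = 13
Result: 13


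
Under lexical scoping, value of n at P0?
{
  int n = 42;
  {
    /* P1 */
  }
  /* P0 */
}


n declared in the same block as P0
n = 42


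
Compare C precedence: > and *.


'*' is multiplicative (level 10); '>' is relational (level 7)
Higher level binds tighter
'*' has higher precedence than '>'


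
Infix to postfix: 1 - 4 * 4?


* has higher precedence, evaluate 4*4 first
Postfix: 1 4 4 * -


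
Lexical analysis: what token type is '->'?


Pattern: operator symbol
Type: OPERATOR


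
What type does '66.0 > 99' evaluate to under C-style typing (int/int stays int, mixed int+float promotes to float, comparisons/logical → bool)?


Operand types: float > int
Rule: comparison yields bool
Result type: bool


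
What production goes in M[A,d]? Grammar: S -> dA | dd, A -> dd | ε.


For [A, d]: 'd' ∈ FIRST(dd)
Entry: A -> dd


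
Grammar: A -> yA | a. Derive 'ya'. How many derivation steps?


Derivation: A => yA => ya
Steps: 2


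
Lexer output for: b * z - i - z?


Scan left to right, longest-match per lexeme
Tokens: ID(b), OP(*), ID(z), OP(-), ID(i), OP(-), ID(z)


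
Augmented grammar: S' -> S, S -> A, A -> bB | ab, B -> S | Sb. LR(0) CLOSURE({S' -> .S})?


Start: S' -> .S
For each item with dot before a nonterminal B, add B -> .γ for every B-production
Closure: [S' -> .S, S -> .A, A -> .bB, A -> .ab]


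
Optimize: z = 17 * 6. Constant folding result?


17 * 6 = 102 at compile time
Optimized: z = 102


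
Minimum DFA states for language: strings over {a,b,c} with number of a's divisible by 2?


Track (count of a) mod 2: states 0..1, accept at 0
Minimal DFA: 2 states


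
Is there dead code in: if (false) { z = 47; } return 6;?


condition is constant false, so the whole block is unreachable
Dead: 'if (false) { z = 47; }'


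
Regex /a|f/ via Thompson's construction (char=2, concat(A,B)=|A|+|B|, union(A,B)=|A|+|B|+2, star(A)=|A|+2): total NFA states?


Syntax tree has 2 char leaf(s), 1 union(s), 0 star(s)
chars contribute 2×2 = 4; each union adds +2; each star adds +2
Total: 4 + 2 + 0 = 6 states


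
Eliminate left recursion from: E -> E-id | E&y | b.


Left-recursive alternatives: E-id, E&y; non-recursive: b
Introduce E': E -> bE', E' -> -idE' | &yE' | ε


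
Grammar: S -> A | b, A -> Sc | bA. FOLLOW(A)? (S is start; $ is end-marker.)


$ ∈ FOLLOW(S). For each A -> αBβ: add FIRST(β)\{ε} to FOLLOW(B); if β nullable, add FOLLOW(A).
FOLLOW(A) = {$, c}


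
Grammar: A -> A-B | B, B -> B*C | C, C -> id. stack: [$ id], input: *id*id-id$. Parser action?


'id' on top is the handle for C -> id
Action: reduce (C -> id)


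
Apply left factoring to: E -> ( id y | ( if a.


Common prefix: '('
Factored: E -> ( E', E' -> id y | if a


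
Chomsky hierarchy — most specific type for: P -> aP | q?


Right-linear: every RHS is a terminal or a terminal followed by one nonterminal
Classification: Type 3 (Regular)


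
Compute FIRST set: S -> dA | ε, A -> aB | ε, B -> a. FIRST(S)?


Per alternative of S: FIRST(dA) = {d}; FIRST(ε) = {ε}
FIRST(S) = {d, ε}


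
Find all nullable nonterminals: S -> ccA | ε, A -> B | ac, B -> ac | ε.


A nonterminal is nullable iff some alternative derives ε (directly, or every symbol in it is nullable)
Nullable: {A, B, S}


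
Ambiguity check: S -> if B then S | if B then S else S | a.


dangling else: 'if B then if B then a else a' parses two ways
Ambiguous


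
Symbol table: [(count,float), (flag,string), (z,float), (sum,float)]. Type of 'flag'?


Lookup 'flag' → type string


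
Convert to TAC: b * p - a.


Break into single-operator statements:
t1 = b * p
t2 = t1 - a


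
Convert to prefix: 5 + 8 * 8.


'*' binds tighter: tree is (+ 5 (* 8 8))
Prefix: + 5 * 8 8


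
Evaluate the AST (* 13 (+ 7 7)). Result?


Evaluate inner: (+ 7 7) = 14
Evaluate root: (* 13 14) = 182
Result: 182


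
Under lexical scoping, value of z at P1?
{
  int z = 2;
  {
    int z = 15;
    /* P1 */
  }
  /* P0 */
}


z declared in the same block as P1
z = 15


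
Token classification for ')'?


Pattern: delimiter/punctuation
Type: PUNCTUATION


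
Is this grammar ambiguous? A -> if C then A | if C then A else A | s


dangling else: 'if C then if C then s else s' parses two ways
Ambiguous


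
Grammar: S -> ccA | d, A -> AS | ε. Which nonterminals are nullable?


A nonterminal is nullable iff some alternative derives ε (directly, or every symbol in it is nullable)
Nullable: {A}


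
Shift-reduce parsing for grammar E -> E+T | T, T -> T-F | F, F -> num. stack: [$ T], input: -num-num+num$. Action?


shift '-' to continue T -> T-F
Action: shift


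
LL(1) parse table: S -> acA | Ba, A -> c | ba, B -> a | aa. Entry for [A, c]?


For [A, c]: 'c' ∈ FIRST(c)
Entry: A -> c


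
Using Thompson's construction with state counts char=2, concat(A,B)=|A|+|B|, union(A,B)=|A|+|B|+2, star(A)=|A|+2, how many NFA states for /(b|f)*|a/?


Syntax tree has 3 char leaf(s), 2 union(s), 1 star(s)
chars contribute 3×2 = 6; each union adds +2; each star adds +2
Total: 6 + 4 + 2 = 12 states


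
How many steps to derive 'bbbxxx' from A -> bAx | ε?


Derivation: A => bAx => bbAxx => bbbAxxx => bbbxxx
Steps: 4


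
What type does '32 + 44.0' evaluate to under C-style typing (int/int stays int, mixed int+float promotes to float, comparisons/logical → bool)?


Operand types: int + float
Rule: mixed int/float promotes to float; int/int stays int
Result type: float


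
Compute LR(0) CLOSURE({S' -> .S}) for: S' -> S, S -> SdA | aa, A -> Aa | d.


Start: S' -> .S
For each item with dot before a nonterminal B, add B -> .γ for every B-production
Closure: [S' -> .S, S -> .SdA, S -> .aa]


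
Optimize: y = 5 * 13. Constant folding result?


5 * 13 = 65 at compile time
Optimized: y = 65


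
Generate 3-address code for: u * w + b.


Break into single-operator statements:
t1 = u * w
t2 = t1 + b


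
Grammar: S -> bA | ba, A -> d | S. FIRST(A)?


Per alternative of A: FIRST(d) = {d}; FIRST(S) = {b}
FIRST(A) = {b, d}


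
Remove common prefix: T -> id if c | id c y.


Common prefix: 'id'
Factored: T -> id T', T' -> if c | c y


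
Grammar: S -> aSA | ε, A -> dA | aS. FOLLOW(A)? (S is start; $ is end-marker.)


$ ∈ FOLLOW(S). For each A -> αBβ: add FIRST(β)\{ε} to FOLLOW(B); if β nullable, add FOLLOW(A).
FOLLOW(A) = {$, a, d}


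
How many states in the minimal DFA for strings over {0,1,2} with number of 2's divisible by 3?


Track (count of 2) mod 3: states 0..2, accept at 0
Minimal DFA: 3 states


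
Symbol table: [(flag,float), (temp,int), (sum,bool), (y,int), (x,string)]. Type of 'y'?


Lookup 'y' → type int


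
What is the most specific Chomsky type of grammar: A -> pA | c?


Right-linear: every RHS is a terminal or a terminal followed by one nonterminal
Classification: Type 3 (Regular)


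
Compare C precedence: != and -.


'-' is additive (level 9); '!=' is equality (level 6)
Higher level binds tighter
'-' has higher precedence than '!='


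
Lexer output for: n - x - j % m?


Scan left to right, longest-match per lexeme
Tokens: ID(n), OP(-), ID(x), OP(-), ID(j), OP(%), ID(m)


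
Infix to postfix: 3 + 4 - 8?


Left to right (same or higher precedence on left)
Postfix: 3 4 + 8 -


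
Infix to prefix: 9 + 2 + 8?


left-to-right (same/higher precedence on left): tree is (+ (+ 9 2) 8)
Prefix: + + 9 2 8


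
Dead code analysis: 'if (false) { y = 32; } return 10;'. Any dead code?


condition is constant false, so the whole block is unreachable
Dead: 'if (false) { y = 32; }'


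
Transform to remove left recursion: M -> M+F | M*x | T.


Left-recursive alternatives: M+F, M*x; non-recursive: T
Introduce M': M -> TM', M' -> +FM' | *xM' | ε


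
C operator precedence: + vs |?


'+' is additive (level 9); '|' is bitwise OR (level 3)
Higher level binds tighter
'+' has higher precedence than '|'


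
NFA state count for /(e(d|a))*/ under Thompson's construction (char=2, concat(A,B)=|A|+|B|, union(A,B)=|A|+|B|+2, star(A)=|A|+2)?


Syntax tree has 3 char leaf(s), 1 union(s), 1 star(s)
chars contribute 3×2 = 6; each union adds +2; each star adds +2
Total: 6 + 2 + 2 = 10 states


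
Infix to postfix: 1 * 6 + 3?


Left to right (same or higher precedence on left)
Postfix: 1 6 * 3 +


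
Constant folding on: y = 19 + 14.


19 + 14 = 33 at compile time
Optimized: y = 33


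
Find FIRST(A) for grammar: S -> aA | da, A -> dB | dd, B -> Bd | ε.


Per alternative of A: FIRST(dB) = {d}; FIRST(dd) = {d}
FIRST(A) = {d}


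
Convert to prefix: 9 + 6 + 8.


left-to-right (same/higher precedence on left): tree is (+ (+ 9 6) 8)
Prefix: + + 9 6 8


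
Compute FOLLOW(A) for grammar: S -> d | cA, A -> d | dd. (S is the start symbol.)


$ ∈ FOLLOW(S). For each A -> αBβ: add FIRST(β)\{ε} to FOLLOW(B); if β nullable, add FOLLOW(A).
FOLLOW(A) = {$}


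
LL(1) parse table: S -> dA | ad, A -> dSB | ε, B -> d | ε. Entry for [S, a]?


For [S, a]: 'a' ∈ FIRST(ad)
Entry: S -> ad


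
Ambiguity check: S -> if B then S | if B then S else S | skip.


dangling else: 'if B then if B then skip else skip' parses two ways
Ambiguous


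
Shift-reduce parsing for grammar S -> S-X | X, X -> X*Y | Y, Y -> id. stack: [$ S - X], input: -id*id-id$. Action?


handle 'S-X' on top; lookahead ∈ FOLLOW(S) = {-, $}
Action: reduce (S -> S-X)


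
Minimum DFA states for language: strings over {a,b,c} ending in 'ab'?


Track the longest suffix of input matching a prefix of 'ab': 3 classes (prefixes of length 0..2)
Minimal DFA: 3 states


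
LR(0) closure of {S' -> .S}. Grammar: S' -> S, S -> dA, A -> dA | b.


Start: S' -> .S
For each item with dot before a nonterminal B, add B -> .γ for every B-production
Closure: [S' -> .S, S -> .dA]


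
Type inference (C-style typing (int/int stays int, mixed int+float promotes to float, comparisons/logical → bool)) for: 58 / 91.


Operand types: int / int
Rule: mixed int/float promotes to float; int/int stays int
Result type: int


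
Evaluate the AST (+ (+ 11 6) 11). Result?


Evaluate inner: (+ 11 6) = 17
Evaluate root: (+ 17 11) = 28
Result: 28


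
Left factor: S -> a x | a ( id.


Common prefix: 'a'
Factored: S -> a S', S' -> x | ( id


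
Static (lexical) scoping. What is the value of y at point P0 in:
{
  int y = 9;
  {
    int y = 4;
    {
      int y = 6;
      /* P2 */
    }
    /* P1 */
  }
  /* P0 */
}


y declared in the same block as P0
y = 9


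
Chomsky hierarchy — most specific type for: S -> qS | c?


Right-linear: every RHS is a terminal or a terminal followed by one nonterminal
Classification: Type 3 (Regular)


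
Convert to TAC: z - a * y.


Break into single-operator statements:
t1 = a * y
t2 = z - t1


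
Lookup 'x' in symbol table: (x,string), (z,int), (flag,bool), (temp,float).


Lookup 'x' → type string


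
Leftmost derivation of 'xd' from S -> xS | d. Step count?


Derivation: S => xS => xd
Steps: 2


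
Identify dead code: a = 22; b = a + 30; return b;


a is read by b's definition; b is returned
No dead code


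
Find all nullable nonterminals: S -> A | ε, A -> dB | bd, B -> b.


A nonterminal is nullable iff some alternative derives ε (directly, or every symbol in it is nullable)
Nullable: {S}
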